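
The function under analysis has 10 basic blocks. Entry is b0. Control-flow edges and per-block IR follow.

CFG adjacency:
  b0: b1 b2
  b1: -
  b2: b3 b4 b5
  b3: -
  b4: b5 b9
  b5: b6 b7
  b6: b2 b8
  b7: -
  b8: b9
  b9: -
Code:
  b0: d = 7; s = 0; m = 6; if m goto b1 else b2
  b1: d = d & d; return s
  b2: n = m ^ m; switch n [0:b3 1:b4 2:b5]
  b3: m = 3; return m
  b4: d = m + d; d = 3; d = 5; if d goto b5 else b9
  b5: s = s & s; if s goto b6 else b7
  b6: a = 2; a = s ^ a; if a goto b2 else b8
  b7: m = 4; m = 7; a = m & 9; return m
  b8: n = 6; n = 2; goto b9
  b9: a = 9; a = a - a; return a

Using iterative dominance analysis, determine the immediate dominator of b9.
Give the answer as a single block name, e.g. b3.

Answer: b2

Analysis:
idom tree: b1←b0 b2←b0 b3←b2 b4←b2 b5←b2 b6←b5 b7←b5 b8←b6 b9←b2
Join-block Dom:
  b2: preds {b0,b6}: {b0} ∩ {b0,b2,b5,b6} = {b0}; idom=b0
  b5: preds {b2,b4}: {b0,b2} ∩ {b0,b2,b4} = {b0,b2}; idom=b2
  b9: preds {b4,b8}: {b0,b2,b4} ∩ {b0,b2,b5,b6,b8} = {b0,b2}; idom=b2

idom(b9) = b2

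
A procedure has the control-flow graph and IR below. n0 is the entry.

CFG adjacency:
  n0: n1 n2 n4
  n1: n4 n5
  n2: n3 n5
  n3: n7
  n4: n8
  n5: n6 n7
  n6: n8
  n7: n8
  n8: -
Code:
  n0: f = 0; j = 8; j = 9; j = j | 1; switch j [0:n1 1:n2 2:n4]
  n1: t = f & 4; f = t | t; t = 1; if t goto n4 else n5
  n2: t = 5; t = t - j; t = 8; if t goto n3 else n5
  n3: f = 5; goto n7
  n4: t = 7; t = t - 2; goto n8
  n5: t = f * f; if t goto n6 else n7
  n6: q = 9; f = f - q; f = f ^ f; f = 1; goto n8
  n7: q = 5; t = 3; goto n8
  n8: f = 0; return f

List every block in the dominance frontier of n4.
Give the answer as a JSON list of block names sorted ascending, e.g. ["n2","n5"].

idom tree: n1←n0 n2←n0 n3←n2 n4←n0 n5←n0 n6←n5 n7←n0 n8←n0
Dom at joins:
  n4: preds {n0,n1}: {n0} ∩ {n0,n1} = {n0}; idom=n0
  n5: preds {n1,n2}: {n0,n1} ∩ {n0,n2} = {n0}; idom=n0
  n7: preds {n3,n5}: {n0,n2,n3} ∩ {n0,n5} = {n0}; idom=n0
  n8: preds {n4,n6,n7}: {n0,n4} ∩ {n0,n5,n6} ∩ {n0,n7} = {n0}; idom=n0

DF derivation:
  join n4 pred n0: · stop@n0
  join n4 pred n1: n1 stop@n0
  join n5 pred n1: n1 stop@n0
  join n5 pred n2: n2 stop@n0
  join n7 pred n3: n3→n2 stop@n0
  join n7 pred n5: n5 stop@n0
  join n8 pred n4: n4 stop@n0
  join n8 pred n6: n6→n5 stop@n0
  join n8 pred n7: n7 stop@n0
  n0 → ∅
  n1 → {n4,n5}
  n2 → {n5,n7}
  n3 → {n7}
  n4 → {n8}
  n5 → {n7,n8}
  n6 → {n8}
  n7 → {n8}
  n8 → ∅

DF(n4) = ["n8"]

Answer: ["n8"]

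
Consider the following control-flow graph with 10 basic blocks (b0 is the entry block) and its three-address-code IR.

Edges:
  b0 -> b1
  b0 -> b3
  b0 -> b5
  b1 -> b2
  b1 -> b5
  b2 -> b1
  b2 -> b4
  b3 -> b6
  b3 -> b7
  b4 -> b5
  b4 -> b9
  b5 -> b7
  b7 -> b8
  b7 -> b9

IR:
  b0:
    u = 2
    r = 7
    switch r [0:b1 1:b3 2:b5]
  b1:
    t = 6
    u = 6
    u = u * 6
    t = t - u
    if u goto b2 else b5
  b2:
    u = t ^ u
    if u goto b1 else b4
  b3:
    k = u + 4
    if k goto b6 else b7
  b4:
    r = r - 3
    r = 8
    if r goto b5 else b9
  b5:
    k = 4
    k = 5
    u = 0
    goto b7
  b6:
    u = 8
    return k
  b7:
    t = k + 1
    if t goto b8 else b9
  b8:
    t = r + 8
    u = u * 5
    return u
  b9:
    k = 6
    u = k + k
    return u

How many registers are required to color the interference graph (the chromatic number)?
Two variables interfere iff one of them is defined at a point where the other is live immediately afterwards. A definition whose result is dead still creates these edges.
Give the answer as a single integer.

Answer: 3

Derivation:
def/use:
  b0 def {r,u} use ∅
  b1 def {t,u} use ∅
  b2 def {u} use {t,u}
  b3 def {k} use {u}
  b4 def {r} use {r}
  b5 def {k,u} use ∅
  b6 def {u} use {k}
  b7 def {t} use {k}
  b8 def {t,u} use {r,u}
  b9 def {k,u} use ∅

Liveness:
  b0 li=∅ lo={r,u}
  b1 li={r} lo={r,t,u}
  b2 li={r,t,u} lo={r}
  b3 li={r,u} lo={k,r,u}
  b4 li={r} lo={r}
  b5 li={r} lo={k,r,u}
  b6 li={k} lo=∅
  b7 li={k,r,u} lo={r,u}
  b8 li={r,u} lo=∅
  b9 li=∅ lo=∅

Conflict graph:
  k — {r,u}
  r — {k,t,u}
  t — {r,u}
  u — {k,r,t}

Colouring:
  {k,r,u} pairwise interfere (3-clique) ⇒ χ ≥ 3
  assign k→r2 r→r0 t→r2 u→r1 — no edge inside a register ⇒ χ ≤ 3
  χ = 3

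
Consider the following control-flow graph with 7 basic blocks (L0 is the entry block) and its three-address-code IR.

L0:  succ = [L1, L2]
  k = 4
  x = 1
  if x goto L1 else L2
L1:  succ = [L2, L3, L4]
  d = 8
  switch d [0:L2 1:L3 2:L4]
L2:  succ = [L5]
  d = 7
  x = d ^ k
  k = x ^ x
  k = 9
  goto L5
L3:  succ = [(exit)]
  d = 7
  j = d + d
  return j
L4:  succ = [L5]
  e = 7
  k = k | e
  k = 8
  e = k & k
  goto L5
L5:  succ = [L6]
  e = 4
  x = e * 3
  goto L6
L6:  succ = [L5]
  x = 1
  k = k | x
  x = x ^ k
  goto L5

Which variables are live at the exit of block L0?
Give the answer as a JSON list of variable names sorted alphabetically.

Answer: ["k"]

Working:
def/use:
  L0 def {k,x} use ∅
  L1 def {d} use ∅
  L2 def {d,k,x} use {k}
  L3 def {d,j} use ∅
  L4 def {e,k} use {k}
  L5 def {e,x} use ∅
  L6 def {k,x} use {k}

Live sets:
  live L0: ∅→{k}
  live L1: {k}→{k}
  live L2: {k}→{k}
  live L3: ∅→∅
  live L4: {k}→{k}
  live L5: {k}→{k}
  live L6: {k}→{k}

live-out(L0) = ["k"]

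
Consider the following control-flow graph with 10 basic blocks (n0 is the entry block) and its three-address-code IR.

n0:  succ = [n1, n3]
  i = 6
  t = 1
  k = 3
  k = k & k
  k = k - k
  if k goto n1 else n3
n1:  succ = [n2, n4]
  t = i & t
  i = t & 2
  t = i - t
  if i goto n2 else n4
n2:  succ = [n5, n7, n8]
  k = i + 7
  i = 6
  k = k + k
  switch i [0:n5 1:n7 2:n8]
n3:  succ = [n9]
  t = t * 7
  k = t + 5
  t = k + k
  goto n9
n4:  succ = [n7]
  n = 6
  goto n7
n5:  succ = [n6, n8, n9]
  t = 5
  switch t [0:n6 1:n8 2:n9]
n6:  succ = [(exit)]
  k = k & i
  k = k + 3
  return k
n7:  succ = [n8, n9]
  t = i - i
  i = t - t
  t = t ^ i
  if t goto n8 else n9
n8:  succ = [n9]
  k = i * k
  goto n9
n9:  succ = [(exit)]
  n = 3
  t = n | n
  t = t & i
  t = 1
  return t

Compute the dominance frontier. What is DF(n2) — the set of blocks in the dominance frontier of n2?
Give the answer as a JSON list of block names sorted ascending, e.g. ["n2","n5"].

idom tree: n1←n0 n2←n1 n3←n0 n4←n1 n5←n2 n6←n5 n7←n1 n8←n1 n9←n0
Dom∩ at merges:
  n7: preds {n2,n4}: {n0,n1,n2} ∩ {n0,n1,n4} = {n0,n1}; idom=n1
  n8: preds {n2,n5,n7}: {n0,n1,n2} ∩ {n0,n1,n2,n5} ∩ {n0,n1,n7} = {n0,n1}; idom=n1
  n9: preds {n3,n5,n7,n8}: {n0,n3} ∩ {n0,n1,n2,n5} ∩ {n0,n1,n7} ∩ {n0,n1,n8} = {n0}; idom=n0

DF derivation:
  n7←n2: walk n2 to n1
  n7←n4: walk n4 to n1
  n8←n2: walk n2 to n1
  n8←n5: walk n5→n2 to n1
  n8←n7: walk n7 to n1
  n9←n3: walk n3 to n0
  n9←n5: walk n5→n2→n1 to n0
  n9←n7: walk n7→n1 to n0
  n9←n8: walk n8→n1 to n0
  n0: DF=∅
  n1: DF={n9}
  n2: DF={n7,n8,n9}
  n3: DF={n9}
  n4: DF={n7}
  n5: DF={n8,n9}
  n6: DF=∅
  n7: DF={n8,n9}
  n8: DF={n9}
  n9: DF=∅

DF(n2) = ["n7", "n8", "n9"]

Answer: ["n7", "n8", "n9"]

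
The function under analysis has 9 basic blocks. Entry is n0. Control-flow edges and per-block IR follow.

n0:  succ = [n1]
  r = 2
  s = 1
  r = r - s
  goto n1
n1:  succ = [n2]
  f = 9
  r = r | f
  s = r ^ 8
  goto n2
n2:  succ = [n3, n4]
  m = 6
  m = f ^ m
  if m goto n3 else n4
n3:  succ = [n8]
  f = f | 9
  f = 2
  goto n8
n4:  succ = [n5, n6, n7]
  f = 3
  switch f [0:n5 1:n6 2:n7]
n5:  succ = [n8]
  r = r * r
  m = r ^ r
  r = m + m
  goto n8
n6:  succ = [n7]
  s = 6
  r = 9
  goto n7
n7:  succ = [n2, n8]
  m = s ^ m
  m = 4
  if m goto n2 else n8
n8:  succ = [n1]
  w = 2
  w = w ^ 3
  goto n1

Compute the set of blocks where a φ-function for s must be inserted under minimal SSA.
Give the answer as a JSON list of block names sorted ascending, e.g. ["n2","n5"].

idom tree: n1←n0 n2←n1 n3←n2 n4←n2 n5←n4 n6←n4 n7←n4 n8←n2
Dom at joins:
  n1: preds {n0,n8}: {n0} ∩ {n0,n1,n2,n8} = {n0}; idom=n0
  n2: preds {n1,n7}: {n0,n1} ∩ {n0,n1,n2,n4,n7} = {n0,n1}; idom=n1
  n7: preds {n4,n6}: {n0,n1,n2,n4} ∩ {n0,n1,n2,n4,n6} = {n0,n1,n2,n4}; idom=n4
  n8: preds {n3,n5,n7}: {n0,n1,n2,n3} ∩ {n0,n1,n2,n4,n5} ∩ {n0,n1,n2,n4,n7} = {n0,n1,n2}; idom=n2

DF walk-up:
  join n1 pred n0: · stop@n0
  join n1 pred n8: n8→n2→n1 stop@n0
  join n2 pred n1: · stop@n1
  join n2 pred n7: n7→n4→n2 stop@n1
  join n7 pred n4: · stop@n4
  join n7 pred n6: n6 stop@n4
  join n8 pred n3: n3 stop@n2
  join n8 pred n5: n5→n4 stop@n2
  join n8 pred n7: n7→n4 stop@n2
  n0 → ∅
  n1 → {n1}
  n2 → {n1,n2}
  n3 → {n8}
  n4 → {n2,n8}
  n5 → {n8}
  n6 → {n7}
  n7 → {n2,n8}
  n8 → {n1}

φ for s: defs {n0,n1,n6}
  DF⁺ = {n1,n2,n7,n8}

Answer: ["n1", "n2", "n7", "n8"]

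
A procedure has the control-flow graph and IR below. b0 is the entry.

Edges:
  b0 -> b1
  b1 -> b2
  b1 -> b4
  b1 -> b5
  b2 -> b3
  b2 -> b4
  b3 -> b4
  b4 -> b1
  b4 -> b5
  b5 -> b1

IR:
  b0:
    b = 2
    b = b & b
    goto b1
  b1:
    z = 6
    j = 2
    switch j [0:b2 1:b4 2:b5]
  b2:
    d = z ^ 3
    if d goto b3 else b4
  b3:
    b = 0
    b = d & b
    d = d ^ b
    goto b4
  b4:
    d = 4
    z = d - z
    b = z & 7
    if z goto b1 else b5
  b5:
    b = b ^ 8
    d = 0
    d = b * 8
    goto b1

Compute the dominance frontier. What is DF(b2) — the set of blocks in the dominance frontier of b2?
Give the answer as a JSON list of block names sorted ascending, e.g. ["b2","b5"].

Answer: ["b4"]

Derivation:
idom tree: b1←b0 b2←b1 b3←b2 b4←b1 b5←b1
Join-block Dom:
  b1: preds {b0,b4,b5}: {b0} ∩ {b0,b1,b4} ∩ {b0,b1,b5} = {b0}; idom=b0
  b4: preds {b1,b2,b3}: {b0,b1} ∩ {b0,b1,b2} ∩ {b0,b1,b2,b3} = {b0,b1}; idom=b1
  b5: preds {b1,b4}: {b0,b1} ∩ {b0,b1,b4} = {b0,b1}; idom=b1

DF derivation:
  join b1 pred b0: · stop@b0
  join b1 pred b4: b4→b1 stop@b0
  join b1 pred b5: b5→b1 stop@b0
  join b4 pred b1: · stop@b1
  join b4 pred b2: b2 stop@b1
  join b4 pred b3: b3→b2 stop@b1
  join b5 pred b1: · stop@b1
  join b5 pred b4: b4 stop@b1
  DF(b0)=∅
  DF(b1)={b1}
  DF(b2)={b4}
  DF(b3)={b4}
  DF(b4)={b1,b5}
  DF(b5)={b1}

DF(b2) = ["b4"]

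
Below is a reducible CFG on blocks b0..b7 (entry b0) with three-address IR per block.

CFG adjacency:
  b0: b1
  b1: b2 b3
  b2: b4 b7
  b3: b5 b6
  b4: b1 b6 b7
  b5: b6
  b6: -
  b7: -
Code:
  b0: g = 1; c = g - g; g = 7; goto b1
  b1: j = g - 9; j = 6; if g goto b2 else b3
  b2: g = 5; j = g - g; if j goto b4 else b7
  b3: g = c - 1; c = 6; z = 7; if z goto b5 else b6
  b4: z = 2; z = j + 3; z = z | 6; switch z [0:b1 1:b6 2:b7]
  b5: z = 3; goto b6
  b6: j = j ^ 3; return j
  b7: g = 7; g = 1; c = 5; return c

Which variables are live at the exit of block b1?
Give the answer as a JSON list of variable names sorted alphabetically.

Answer: ["c", "j"]

Working:
def/use:
  b0 def {c,g} use ∅
  b1 def {j} use {g}
  b2 def {g,j} use ∅
  b3 def {c,g,z} use {c}
  b4 def {z} use {j}
  b5 def {z} use ∅
  b6 def {j} use {j}
  b7 def {c,g} use ∅

Liveness:
  live b0: ∅→{c,g}
  live b1: {c,g}→{c,j}
  live b2: {c}→{c,g,j}
  live b3: {c,j}→{j}
  live b4: {c,g,j}→{c,g,j}
  live b5: {j}→{j}
  live b6: {j}→∅
  live b7: ∅→∅

live-out(b1) = ["c", "j"]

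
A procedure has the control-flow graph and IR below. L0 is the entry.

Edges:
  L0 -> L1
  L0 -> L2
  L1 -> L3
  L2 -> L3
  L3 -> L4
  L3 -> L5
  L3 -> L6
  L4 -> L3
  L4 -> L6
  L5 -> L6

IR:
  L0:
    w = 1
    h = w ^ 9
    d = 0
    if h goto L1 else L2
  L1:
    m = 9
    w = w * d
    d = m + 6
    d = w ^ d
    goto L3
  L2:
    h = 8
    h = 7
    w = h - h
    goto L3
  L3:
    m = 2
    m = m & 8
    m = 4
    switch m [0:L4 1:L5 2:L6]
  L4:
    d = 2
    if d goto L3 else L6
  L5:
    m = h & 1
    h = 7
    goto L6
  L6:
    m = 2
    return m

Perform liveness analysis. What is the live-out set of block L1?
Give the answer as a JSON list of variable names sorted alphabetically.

Block summaries:
  L0: def={d,h,w} ue=∅
  L1: def={d,m,w} ue={d,w}
  L2: def={h,w} ue=∅
  L3: def={m} ue=∅
  L4: def={d} ue=∅
  L5: def={h,m} ue={h}
  L6: def={m} ue=∅

Liveness:
  L0: in=∅ out={d,h,w}
  L1: in={d,h,w} out={h}
  L2: in=∅ out={h}
  L3: in={h} out={h}
  L4: in={h} out={h}
  L5: in={h} out=∅
  L6: in=∅ out=∅

live-out(L1) = ["h"]

Answer: ["h"]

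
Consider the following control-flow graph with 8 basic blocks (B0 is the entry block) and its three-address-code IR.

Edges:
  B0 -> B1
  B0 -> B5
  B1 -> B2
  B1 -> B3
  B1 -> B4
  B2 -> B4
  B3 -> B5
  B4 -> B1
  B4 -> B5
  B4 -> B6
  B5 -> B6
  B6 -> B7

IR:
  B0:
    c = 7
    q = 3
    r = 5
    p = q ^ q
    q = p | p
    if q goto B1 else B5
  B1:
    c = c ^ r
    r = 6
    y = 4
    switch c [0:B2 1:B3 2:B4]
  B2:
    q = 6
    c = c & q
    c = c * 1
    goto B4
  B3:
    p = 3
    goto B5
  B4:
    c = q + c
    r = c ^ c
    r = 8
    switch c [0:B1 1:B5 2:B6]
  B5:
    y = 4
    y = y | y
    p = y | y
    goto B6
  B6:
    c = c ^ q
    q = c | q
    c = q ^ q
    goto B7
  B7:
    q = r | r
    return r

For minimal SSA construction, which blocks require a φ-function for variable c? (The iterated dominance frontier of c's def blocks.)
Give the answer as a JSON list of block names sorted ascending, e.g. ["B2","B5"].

idom tree: B1←B0 B2←B1 B3←B1 B4←B1 B5←B0 B6←B0 B7←B6
Dom∩ at merges:
  B1: preds {B0,B4}: {B0} ∩ {B0,B1,B4} = {B0}; idom=B0
  B4: preds {B1,B2}: {B0,B1} ∩ {B0,B1,B2} = {B0,B1}; idom=B1
  B5: preds {B0,B3,B4}: {B0} ∩ {B0,B1,B3} ∩ {B0,B1,B4} = {B0}; idom=B0
  B6: preds {B4,B5}: {B0,B1,B4} ∩ {B0,B5} = {B0}; idom=B0

DF walk-up:
  join B1 pred B0: · stop@B0
  join B1 pred B4: B4→B1 stop@B0
  join B4 pred B1: · stop@B1
  join B4 pred B2: B2 stop@B1
  join B5 pred B0: · stop@B0
  join B5 pred B3: B3→B1 stop@B0
  join B5 pred B4: B4→B1 stop@B0
  join B6 pred B4: B4→B1 stop@B0
  join B6 pred B5: B5 stop@B0
  B0 → ∅
  B1 → {B1,B5,B6}
  B2 → {B4}
  B3 → {B5}
  B4 → {B1,B5,B6}
  B5 → {B6}
  B6 → ∅
  B7 → ∅

φ for c: defs {B0,B1,B2,B4,B6}
  DF⁺ = {B1,B4,B5,B6}

Answer: ["B1", "B4", "B5", "B6"]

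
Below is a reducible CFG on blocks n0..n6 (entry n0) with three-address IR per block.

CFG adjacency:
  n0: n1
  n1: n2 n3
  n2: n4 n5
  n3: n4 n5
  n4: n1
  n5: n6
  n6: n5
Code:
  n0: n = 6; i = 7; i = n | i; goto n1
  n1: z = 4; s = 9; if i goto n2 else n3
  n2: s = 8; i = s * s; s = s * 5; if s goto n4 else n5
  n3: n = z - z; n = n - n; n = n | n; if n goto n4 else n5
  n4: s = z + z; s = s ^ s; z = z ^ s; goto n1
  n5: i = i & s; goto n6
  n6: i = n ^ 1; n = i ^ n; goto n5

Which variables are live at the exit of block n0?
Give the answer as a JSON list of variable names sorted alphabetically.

Answer: ["i", "n"]

Analysis:
Block summaries:
  n0: def={i,n} ue=∅
  n1: def={s,z} ue={i}
  n2: def={i,s} ue=∅
  n3: def={n} ue={z}
  n4: def={s,z} ue={z}
  n5: def={i} ue={i,s}
  n6: def={i,n} ue={n}

Backward fixpoint:
  n0 li=∅ lo={i,n}
  n1 li={i,n} lo={i,n,s,z}
  n2 li={n,z} lo={i,n,s,z}
  n3 li={i,s,z} lo={i,n,s,z}
  n4 li={i,n,z} lo={i,n}
  n5 li={i,n,s} lo={n,s}
  n6 li={n,s} lo={i,n,s}

live-out(n0) = ["i", "n"]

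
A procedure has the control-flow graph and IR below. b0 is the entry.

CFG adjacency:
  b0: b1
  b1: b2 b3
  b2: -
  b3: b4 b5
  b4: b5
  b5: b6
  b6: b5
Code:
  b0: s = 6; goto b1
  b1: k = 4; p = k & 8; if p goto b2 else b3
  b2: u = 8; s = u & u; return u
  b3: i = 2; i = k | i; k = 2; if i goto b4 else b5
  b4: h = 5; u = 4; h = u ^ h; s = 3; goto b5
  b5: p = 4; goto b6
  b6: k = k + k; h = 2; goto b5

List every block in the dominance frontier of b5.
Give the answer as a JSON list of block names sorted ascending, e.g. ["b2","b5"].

idom tree: b1←b0 b2←b1 b3←b1 b4←b3 b5←b3 b6←b5
Dom at joins:
  b5: preds {b3,b4,b6}: {b0,b1,b3} ∩ {b0,b1,b3,b4} ∩ {b0,b1,b3,b5,b6} = {b0,b1,b3}; idom=b3

DF walk-up:
  join b5 pred b3: · stop@b3
  join b5 pred b4: b4 stop@b3
  join b5 pred b6: b6→b5 stop@b3
  b0 → ∅
  b1 → ∅
  b2 → ∅
  b3 → ∅
  b4 → {b5}
  b5 → {b5}
  b6 → {b5}

DF(b5) = ["b5"]

Answer: ["b5"]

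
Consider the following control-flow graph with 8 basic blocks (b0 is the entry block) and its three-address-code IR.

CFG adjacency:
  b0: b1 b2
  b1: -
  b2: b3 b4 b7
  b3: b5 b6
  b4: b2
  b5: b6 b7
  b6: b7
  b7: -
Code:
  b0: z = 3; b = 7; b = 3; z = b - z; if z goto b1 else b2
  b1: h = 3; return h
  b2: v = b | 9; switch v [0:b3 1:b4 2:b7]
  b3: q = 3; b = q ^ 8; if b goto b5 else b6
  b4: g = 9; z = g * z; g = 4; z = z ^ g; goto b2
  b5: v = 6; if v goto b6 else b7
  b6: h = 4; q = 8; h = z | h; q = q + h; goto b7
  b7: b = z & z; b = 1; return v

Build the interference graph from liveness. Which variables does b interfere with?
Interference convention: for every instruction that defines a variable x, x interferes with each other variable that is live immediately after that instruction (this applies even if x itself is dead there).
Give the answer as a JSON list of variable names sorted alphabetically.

Per-block:
  b0: {b,z} / ∅
  b1: {h} / ∅
  b2: {v} / {b}
  b3: {b,q} / ∅
  b4: {g,z} / {z}
  b5: {v} / ∅
  b6: {h,q} / {z}
  b7: {b} / {v,z}

Live sets:
  b0 li=∅ lo={b,z}
  b1 li=∅ lo=∅
  b2 li={b,z} lo={b,v,z}
  b3 li={v,z} lo={v,z}
  b4 li={b,z} lo={b,z}
  b5 li={z} lo={v,z}
  b6 li={v,z} lo={v,z}
  b7 li={v,z} lo=∅

Conflict graph:
  b: {g,v,z}
  g: {b,z}
  h: {q,v,z}
  q: {h,v,z}
  v: {b,h,q,z}
  z: {b,g,h,q,v}

N(b) = ["g", "v", "z"]

Answer: ["g", "v", "z"]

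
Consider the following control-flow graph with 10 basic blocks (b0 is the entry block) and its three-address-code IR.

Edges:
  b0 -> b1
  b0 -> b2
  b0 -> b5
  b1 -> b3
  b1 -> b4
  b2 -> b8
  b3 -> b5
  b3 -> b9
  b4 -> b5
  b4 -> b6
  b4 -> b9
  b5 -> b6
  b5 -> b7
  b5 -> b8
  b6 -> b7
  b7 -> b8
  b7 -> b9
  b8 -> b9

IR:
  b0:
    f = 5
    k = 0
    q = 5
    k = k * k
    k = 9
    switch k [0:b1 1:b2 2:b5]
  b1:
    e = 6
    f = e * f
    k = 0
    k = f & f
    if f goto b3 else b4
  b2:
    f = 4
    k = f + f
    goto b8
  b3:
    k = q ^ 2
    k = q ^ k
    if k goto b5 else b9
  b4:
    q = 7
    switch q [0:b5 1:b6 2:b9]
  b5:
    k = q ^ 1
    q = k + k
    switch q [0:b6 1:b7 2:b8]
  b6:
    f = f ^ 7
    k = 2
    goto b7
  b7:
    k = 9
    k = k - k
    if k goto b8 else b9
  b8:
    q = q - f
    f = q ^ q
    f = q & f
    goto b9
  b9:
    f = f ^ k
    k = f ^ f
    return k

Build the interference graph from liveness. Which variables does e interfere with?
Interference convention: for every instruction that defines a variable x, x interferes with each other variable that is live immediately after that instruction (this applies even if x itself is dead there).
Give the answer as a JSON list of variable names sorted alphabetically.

Block summaries:
  b0: def={f,k,q} ue=∅
  b1: def={e,f,k} ue={f}
  b2: def={f,k} ue=∅
  b3: def={k} ue={q}
  b4: def={q} ue=∅
  b5: def={k,q} ue={q}
  b6: def={f,k} ue={f}
  b7: def={k} ue=∅
  b8: def={f,q} ue={f,q}
  b9: def={f,k} ue={f,k}

Backward fixpoint:
  b0: in=∅ out={f,q}
  b1: in={f,q} out={f,k,q}
  b2: in={q} out={f,k,q}
  b3: in={f,q} out={f,k,q}
  b4: in={f,k} out={f,k,q}
  b5: in={f,q} out={f,k,q}
  b6: in={f,q} out={f,q}
  b7: in={f,q} out={f,k,q}
  b8: in={f,k,q} out={f,k}
  b9: in={f,k} out=∅

Conflict graph:
  e — {f,q}
  f — {e,k,q}
  k — {f,q}
  q — {e,f,k}

N(e) = ["f", "q"]

Answer: ["f", "q"]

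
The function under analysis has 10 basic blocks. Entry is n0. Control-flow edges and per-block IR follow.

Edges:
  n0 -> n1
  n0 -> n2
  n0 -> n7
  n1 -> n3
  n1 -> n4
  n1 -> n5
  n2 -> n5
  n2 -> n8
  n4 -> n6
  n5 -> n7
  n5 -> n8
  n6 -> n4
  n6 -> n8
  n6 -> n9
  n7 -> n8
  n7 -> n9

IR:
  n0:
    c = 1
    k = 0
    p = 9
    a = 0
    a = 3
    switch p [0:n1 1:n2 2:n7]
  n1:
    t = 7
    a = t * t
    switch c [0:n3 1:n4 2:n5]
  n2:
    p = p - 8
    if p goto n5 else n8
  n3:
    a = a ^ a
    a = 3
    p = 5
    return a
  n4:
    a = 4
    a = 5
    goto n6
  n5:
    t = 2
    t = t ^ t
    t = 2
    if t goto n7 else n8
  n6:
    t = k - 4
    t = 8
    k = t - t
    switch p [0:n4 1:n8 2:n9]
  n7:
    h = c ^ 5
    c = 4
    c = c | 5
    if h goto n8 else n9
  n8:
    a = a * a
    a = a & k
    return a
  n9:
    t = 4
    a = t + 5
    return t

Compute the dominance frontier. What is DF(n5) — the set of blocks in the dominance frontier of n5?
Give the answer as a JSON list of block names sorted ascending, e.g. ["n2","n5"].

idom tree: n1←n0 n2←n0 n3←n1 n4←n1 n5←n0 n6←n4 n7←n0 n8←n0 n9←n0
Dom∩ at merges:
  n4: preds {n1,n6}: {n0,n1} ∩ {n0,n1,n4,n6} = {n0,n1}; idom=n1
  n5: preds {n1,n2}: {n0,n1} ∩ {n0,n2} = {n0}; idom=n0
  n7: preds {n0,n5}: {n0} ∩ {n0,n5} = {n0}; idom=n0
  n8: preds {n2,n5,n6,n7}: {n0,n2} ∩ {n0,n5} ∩ {n0,n1,n4,n6} ∩ {n0,n7} = {n0}; idom=n0
  n9: preds {n6,n7}: {n0,n1,n4,n6} ∩ {n0,n7} = {n0}; idom=n0

DF walk-up:
  join n4 pred n1: · stop@n1
  join n4 pred n6: n6→n4 stop@n1
  join n5 pred n1: n1 stop@n0
  join n5 pred n2: n2 stop@n0
  join n7 pred n0: · stop@n0
  join n7 pred n5: n5 stop@n0
  join n8 pred n2: n2 stop@n0
  join n8 pred n5: n5 stop@n0
  join n8 pred n6: n6→n4→n1 stop@n0
  join n8 pred n7: n7 stop@n0
  join n9 pred n6: n6→n4→n1 stop@n0
  join n9 pred n7: n7 stop@n0
  DF(n0)=∅
  DF(n1)={n5,n8,n9}
  DF(n2)={n5,n8}
  DF(n3)=∅
  DF(n4)={n4,n8,n9}
  DF(n5)={n7,n8}
  DF(n6)={n4,n8,n9}
  DF(n7)={n8,n9}
  DF(n8)=∅
  DF(n9)=∅

DF(n5) = ["n7", "n8"]

Answer: ["n7", "n8"]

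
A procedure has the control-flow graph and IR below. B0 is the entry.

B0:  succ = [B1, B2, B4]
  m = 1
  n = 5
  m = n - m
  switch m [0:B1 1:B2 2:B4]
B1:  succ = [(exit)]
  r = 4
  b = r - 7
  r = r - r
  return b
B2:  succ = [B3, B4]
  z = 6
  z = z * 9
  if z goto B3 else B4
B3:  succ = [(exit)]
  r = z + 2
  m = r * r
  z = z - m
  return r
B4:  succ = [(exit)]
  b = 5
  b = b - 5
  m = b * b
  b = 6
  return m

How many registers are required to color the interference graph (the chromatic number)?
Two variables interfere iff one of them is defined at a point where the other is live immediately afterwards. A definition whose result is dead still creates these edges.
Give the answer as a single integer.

Block summaries:
  B0: def={m,n} ue=∅
  B1: def={b,r} ue=∅
  B2: def={z} ue=∅
  B3: def={m,r,z} ue={z}
  B4: def={b,m} ue=∅

Liveness:
  live B0: ∅→∅
  live B1: ∅→∅
  live B2: ∅→{z}
  live B3: {z}→∅
  live B4: ∅→∅

Interfere edges:
  b↔{m,r}
  m↔{b,n,r,z}
  n↔{m}
  r↔{b,m,z}
  z↔{m,r}

Colouring:
  {b,m,r} pairwise interfere (3-clique) ⇒ χ ≥ 3
  assign b→c2 m→c0 n→c1 r→c1 z→c2 — no edge inside a register ⇒ χ ≤ 3
  χ = 3

Answer: 3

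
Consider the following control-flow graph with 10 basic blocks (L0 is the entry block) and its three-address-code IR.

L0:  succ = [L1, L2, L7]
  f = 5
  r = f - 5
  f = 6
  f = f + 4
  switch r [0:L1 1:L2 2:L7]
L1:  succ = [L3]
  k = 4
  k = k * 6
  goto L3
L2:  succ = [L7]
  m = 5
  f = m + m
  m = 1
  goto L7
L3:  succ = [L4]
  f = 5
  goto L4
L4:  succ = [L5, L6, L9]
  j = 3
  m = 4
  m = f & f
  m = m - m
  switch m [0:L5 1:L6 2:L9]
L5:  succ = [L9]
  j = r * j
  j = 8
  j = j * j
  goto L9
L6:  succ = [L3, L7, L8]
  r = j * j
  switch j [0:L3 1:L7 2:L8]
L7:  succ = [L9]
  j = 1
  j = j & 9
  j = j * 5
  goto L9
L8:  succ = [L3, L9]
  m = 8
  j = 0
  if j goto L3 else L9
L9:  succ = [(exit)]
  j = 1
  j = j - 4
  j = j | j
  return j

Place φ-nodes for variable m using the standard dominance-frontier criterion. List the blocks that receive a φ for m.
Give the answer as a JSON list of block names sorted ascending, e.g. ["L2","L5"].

idom tree: L1←L0 L2←L0 L3←L1 L4←L3 L5←L4 L6←L4 L7←L0 L8←L6 L9←L0
Join-block Dom:
  L3: preds {L1,L6,L8}: {L0,L1} ∩ {L0,L1,L3,L4,L6} ∩ {L0,L1,L3,L4,L6,L8} = {L0,L1}; idom=L1
  L7: preds {L0,L2,L6}: {L0} ∩ {L0,L2} ∩ {L0,L1,L3,L4,L6} = {L0}; idom=L0
  L9: preds {L4,L5,L7,L8}: {L0,L1,L3,L4} ∩ {L0,L1,L3,L4,L5} ∩ {L0,L7} ∩ {L0,L1,L3,L4,L6,L8} = {L0}; idom=L0

Frontier:
  join L3 pred L1: · stop@L1
  join L3 pred L6: L6→L4→L3 stop@L1
  join L3 pred L8: L8→L6→L4→L3 stop@L1
  join L7 pred L0: · stop@L0
  join L7 pred L2: L2 stop@L0
  join L7 pred L6: L6→L4→L3→L1 stop@L0
  join L9 pred L4: L4→L3→L1 stop@L0
  join L9 pred L5: L5→L4→L3→L1 stop@L0
  join L9 pred L7: L7 stop@L0
  join L9 pred L8: L8→L6→L4→L3→L1 stop@L0
  L0: DF=∅
  L1: DF={L7,L9}
  L2: DF={L7}
  L3: DF={L3,L7,L9}
  L4: DF={L3,L7,L9}
  L5: DF={L9}
  L6: DF={L3,L7,L9}
  L7: DF={L9}
  L8: DF={L3,L9}
  L9: DF=∅

φ for m: defs {L2,L4,L8}
  DF⁺ = {L3,L7,L9}

Answer: ["L3", "L7", "L9"]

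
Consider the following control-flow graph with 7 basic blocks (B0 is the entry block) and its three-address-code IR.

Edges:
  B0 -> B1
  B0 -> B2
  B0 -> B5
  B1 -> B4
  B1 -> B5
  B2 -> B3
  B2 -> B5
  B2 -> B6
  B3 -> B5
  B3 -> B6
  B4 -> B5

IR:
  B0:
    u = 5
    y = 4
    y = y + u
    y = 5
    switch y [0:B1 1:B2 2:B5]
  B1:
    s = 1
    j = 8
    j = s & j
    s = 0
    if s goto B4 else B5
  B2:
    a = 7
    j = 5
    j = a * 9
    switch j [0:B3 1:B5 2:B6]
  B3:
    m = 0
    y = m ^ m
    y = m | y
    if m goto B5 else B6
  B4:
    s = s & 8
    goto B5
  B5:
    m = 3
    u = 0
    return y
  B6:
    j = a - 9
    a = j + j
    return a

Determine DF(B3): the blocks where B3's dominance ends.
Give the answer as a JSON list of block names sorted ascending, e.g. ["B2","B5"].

Answer: ["B5", "B6"]

Derivation:
idom tree: B1←B0 B2←B0 B3←B2 B4←B1 B5←B0 B6←B2
Dom∩ at merges:
  B5: preds {B0,B1,B2,B3,B4}: {B0} ∩ {B0,B1} ∩ {B0,B2} ∩ {B0,B2,B3} ∩ {B0,B1,B4} = {B0}; idom=B0
  B6: preds {B2,B3}: {B0,B2} ∩ {B0,B2,B3} = {B0,B2}; idom=B2

DF derivation:
  join B5 pred B0: · stop@B0
  join B5 pred B1: B1 stop@B0
  join B5 pred B2: B2 stop@B0
  join B5 pred B3: B3→B2 stop@B0
  join B5 pred B4: B4→B1 stop@B0
  join B6 pred B2: · stop@B2
  join B6 pred B3: B3 stop@B2
  B0 → ∅
  B1 → {B5}
  B2 → {B5}
  B3 → {B5,B6}
  B4 → {B5}
  B5 → ∅
  B6 → ∅

DF(B3) = ["B5", "B6"]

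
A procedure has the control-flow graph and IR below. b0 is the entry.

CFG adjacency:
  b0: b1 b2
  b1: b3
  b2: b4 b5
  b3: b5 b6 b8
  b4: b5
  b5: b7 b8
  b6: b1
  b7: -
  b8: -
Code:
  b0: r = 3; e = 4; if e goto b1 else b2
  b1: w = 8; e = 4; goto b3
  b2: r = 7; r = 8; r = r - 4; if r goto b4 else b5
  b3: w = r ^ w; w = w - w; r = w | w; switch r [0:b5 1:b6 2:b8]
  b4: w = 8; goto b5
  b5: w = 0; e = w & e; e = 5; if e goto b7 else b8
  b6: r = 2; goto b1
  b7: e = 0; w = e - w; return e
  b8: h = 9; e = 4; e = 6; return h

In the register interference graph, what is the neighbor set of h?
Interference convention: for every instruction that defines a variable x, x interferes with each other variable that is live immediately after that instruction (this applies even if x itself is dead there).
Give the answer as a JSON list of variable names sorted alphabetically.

def/use:
  b0: def={e,r} ue=∅
  b1: def={e,w} ue=∅
  b2: def={r} ue=∅
  b3: def={r,w} ue={r,w}
  b4: def={w} ue=∅
  b5: def={e,w} ue={e}
  b6: def={r} ue=∅
  b7: def={e,w} ue={w}
  b8: def={e,h} ue=∅

Live sets:
  live b0: ∅→{e,r}
  live b1: {r}→{e,r,w}
  live b2: {e}→{e}
  live b3: {e,r,w}→{e}
  live b4: {e}→{e}
  live b5: {e}→{w}
  live b6: ∅→{r}
  live b7: {w}→∅
  live b8: ∅→∅

Conflict graph:
  e — {h,r,w}
  h — {e}
  r — {e,w}
  w — {e,r}

N(h) = ["e"]

Answer: ["e"]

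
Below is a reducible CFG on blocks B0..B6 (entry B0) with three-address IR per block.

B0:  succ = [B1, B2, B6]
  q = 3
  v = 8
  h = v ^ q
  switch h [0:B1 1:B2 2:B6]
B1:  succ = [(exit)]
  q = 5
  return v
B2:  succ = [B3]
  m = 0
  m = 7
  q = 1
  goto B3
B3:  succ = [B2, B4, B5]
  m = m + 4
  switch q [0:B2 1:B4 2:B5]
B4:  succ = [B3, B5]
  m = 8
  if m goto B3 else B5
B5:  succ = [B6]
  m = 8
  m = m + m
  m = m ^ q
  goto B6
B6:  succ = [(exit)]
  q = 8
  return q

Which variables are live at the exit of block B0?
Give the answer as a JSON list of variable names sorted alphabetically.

Per-block:
  B0: def={h,q,v} ue=∅
  B1: def={q} ue={v}
  B2: def={m,q} ue=∅
  B3: def={m} ue={m,q}
  B4: def={m} ue=∅
  B5: def={m} ue={q}
  B6: def={q} ue=∅

Backward fixpoint:
  B0: in=∅ out={v}
  B1: in={v} out=∅
  B2: in=∅ out={m,q}
  B3: in={m,q} out={q}
  B4: in={q} out={m,q}
  B5: in={q} out=∅
  B6: in=∅ out=∅

live-out(B0) = ["v"]

Answer: ["v"]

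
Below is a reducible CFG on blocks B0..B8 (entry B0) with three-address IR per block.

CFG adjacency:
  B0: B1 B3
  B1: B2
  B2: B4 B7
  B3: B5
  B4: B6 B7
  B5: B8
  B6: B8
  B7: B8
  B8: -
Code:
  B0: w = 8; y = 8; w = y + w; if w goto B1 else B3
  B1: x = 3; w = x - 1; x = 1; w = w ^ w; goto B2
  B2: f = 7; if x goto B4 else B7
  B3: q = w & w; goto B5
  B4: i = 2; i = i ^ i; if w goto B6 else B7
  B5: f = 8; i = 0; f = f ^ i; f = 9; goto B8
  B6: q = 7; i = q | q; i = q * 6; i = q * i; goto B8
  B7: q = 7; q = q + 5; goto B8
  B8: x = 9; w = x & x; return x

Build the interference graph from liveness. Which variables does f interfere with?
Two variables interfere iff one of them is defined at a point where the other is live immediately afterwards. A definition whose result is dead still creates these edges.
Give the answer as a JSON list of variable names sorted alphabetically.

Block summaries:
  B0 def {w,y} use ∅
  B1 def {w,x} use ∅
  B2 def {f} use {x}
  B3 def {q} use {w}
  B4 def {i} use {w}
  B5 def {f,i} use ∅
  B6 def {i,q} use ∅
  B7 def {q} use ∅
  B8 def {w,x} use ∅

Backward fixpoint:
  B0: in=∅ out={w}
  B1: in=∅ out={w,x}
  B2: in={w,x} out={w}
  B3: in={w} out=∅
  B4: in={w} out=∅
  B5: in=∅ out=∅
  B6: in=∅ out=∅
  B7: in=∅ out=∅
  B8: in=∅ out=∅

Interference:
  f↔{i,w,x}
  i↔{f,q,w}
  q↔{i}
  w↔{f,i,x,y}
  x↔{f,w}
  y↔{w}

N(f) = ["i", "w", "x"]

Answer: ["i", "w", "x"]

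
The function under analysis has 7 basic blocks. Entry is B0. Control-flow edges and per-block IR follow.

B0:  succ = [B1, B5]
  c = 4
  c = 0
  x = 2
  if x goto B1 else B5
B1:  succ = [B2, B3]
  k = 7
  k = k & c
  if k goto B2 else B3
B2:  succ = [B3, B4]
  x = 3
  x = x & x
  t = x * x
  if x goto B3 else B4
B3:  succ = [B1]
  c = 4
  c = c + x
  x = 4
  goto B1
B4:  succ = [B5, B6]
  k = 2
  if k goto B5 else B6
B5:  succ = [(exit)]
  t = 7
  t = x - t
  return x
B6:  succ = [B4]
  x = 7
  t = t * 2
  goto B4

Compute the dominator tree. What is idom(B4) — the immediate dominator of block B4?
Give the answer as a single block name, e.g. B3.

idom tree: B1←B0 B2←B1 B3←B1 B4←B2 B5←B0 B6←B4
Join-block Dom:
  B1: preds {B0,B3}: {B0} ∩ {B0,B1,B3} = {B0}; idom=B0
  B3: preds {B1,B2}: {B0,B1} ∩ {B0,B1,B2} = {B0,B1}; idom=B1
  B4: preds {B2,B6}: {B0,B1,B2} ∩ {B0,B1,B2,B4,B6} = {B0,B1,B2}; idom=B2
  B5: preds {B0,B4}: {B0} ∩ {B0,B1,B2,B4} = {B0}; idom=B0

idom(B4) = B2

Answer: B2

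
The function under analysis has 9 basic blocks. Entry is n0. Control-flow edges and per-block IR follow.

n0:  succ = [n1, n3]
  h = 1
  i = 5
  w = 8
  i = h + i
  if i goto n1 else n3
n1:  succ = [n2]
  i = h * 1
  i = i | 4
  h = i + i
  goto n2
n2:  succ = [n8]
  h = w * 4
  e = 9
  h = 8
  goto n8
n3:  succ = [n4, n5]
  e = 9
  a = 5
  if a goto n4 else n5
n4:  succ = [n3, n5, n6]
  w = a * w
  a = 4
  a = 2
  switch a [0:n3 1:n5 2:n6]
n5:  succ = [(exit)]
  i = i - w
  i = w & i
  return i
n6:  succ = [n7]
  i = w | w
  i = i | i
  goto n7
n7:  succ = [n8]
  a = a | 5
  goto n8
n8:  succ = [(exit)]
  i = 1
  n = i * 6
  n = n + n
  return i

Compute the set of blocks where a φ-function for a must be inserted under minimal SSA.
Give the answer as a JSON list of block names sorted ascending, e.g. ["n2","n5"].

idom tree: n1←n0 n2←n1 n3←n0 n4←n3 n5←n3 n6←n4 n7←n6 n8←n0
Dom at joins:
  n3: preds {n0,n4}: {n0} ∩ {n0,n3,n4} = {n0}; idom=n0
  n5: preds {n3,n4}: {n0,n3} ∩ {n0,n3,n4} = {n0,n3}; idom=n3
  n8: preds {n2,n7}: {n0,n1,n2} ∩ {n0,n3,n4,n6,n7} = {n0}; idom=n0

Frontier:
  join n3 pred n0: · stop@n0
  join n3 pred n4: n4→n3 stop@n0
  join n5 pred n3: · stop@n3
  join n5 pred n4: n4 stop@n3
  join n8 pred n2: n2→n1 stop@n0
  join n8 pred n7: n7→n6→n4→n3 stop@n0
  DF(n0)=∅
  DF(n1)={n8}
  DF(n2)={n8}
  DF(n3)={n3,n8}
  DF(n4)={n3,n5,n8}
  DF(n5)=∅
  DF(n6)={n8}
  DF(n7)={n8}
  DF(n8)=∅

φ for a: defs {n3,n4,n7}
  DF⁺ = {n3,n5,n8}

Answer: ["n3", "n5", "n8"]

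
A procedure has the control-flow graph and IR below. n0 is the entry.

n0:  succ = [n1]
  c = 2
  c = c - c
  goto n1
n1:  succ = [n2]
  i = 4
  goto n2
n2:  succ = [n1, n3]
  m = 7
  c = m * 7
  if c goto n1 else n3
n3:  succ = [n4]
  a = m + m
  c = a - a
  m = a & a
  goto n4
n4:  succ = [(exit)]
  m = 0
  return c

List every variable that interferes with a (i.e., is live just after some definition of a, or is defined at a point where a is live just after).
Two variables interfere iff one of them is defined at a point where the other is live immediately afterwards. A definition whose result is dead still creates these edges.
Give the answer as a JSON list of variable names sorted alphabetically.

Answer: ["c"]

Working:
def/use:
  n0: def={c} ue=∅
  n1: def={i} ue=∅
  n2: def={c,m} ue=∅
  n3: def={a,c,m} ue={m}
  n4: def={m} ue={c}

Backward fixpoint:
  live n0: ∅→∅
  live n1: ∅→∅
  live n2: ∅→{m}
  live n3: {m}→{c}
  live n4: {c}→∅

Interfere edges:
  a↔{c}
  c↔{a,m}
  i↔∅
  m↔{c}

N(a) = ["c"]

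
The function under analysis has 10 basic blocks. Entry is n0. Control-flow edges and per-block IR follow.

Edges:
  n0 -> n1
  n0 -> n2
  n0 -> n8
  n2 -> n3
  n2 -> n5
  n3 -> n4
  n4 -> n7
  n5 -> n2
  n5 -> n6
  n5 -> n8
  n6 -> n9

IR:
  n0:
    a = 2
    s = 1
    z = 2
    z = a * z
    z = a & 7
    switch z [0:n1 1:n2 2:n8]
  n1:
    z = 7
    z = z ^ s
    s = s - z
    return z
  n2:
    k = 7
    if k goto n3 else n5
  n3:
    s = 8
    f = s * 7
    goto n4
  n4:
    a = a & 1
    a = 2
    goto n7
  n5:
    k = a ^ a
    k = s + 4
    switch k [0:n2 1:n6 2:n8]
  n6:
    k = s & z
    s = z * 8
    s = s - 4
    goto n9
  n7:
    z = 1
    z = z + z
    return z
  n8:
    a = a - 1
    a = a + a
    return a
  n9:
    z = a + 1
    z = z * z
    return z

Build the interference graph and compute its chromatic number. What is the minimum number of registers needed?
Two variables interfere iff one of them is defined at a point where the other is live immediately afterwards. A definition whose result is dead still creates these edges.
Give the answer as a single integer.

Answer: 4

Working:
Per-block:
  n0: def={a,s,z} ue=∅
  n1: def={s,z} ue={s}
  n2: def={k} ue=∅
  n3: def={f,s} ue=∅
  n4: def={a} ue={a}
  n5: def={k} ue={a,s}
  n6: def={k,s} ue={s,z}
  n7: def={z} ue=∅
  n8: def={a} ue={a}
  n9: def={z} ue={a}

Live sets:
  n0 li=∅ lo={a,s,z}
  n1 li={s} lo=∅
  n2 li={a,s,z} lo={a,s,z}
  n3 li={a} lo={a}
  n4 li={a} lo=∅
  n5 li={a,s,z} lo={a,s,z}
  n6 li={a,s,z} lo={a}
  n7 li=∅ lo=∅
  n8 li={a} lo=∅
  n9 li={a} lo=∅

Interfere edges:
  a: {f,k,s,z}
  f: {a}
  k: {a,s,z}
  s: {a,k,z}
  z: {a,k,s}

Colouring:
  lower bound: {a,k,s,z} mutually conflict ⇒ χ ≥ 4
  assign a→c0 f→c1 k→c1 s→c2 z→c3 — no edge inside a register ⇒ χ ≤ 4
  χ = 4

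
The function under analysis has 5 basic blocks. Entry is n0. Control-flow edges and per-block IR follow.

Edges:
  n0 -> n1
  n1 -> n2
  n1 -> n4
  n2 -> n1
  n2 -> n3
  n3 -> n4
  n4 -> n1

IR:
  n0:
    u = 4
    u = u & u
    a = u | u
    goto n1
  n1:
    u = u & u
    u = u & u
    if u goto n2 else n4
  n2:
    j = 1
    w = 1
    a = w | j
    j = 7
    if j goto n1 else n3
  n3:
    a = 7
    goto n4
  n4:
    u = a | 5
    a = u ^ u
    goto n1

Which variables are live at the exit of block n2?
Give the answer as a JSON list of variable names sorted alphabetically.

Per-block:
  n0 def {a,u} use ∅
  n1 def {u} use {u}
  n2 def {a,j,w} use ∅
  n3 def {a} use ∅
  n4 def {a,u} use {a}

Liveness:
  n0 li=∅ lo={a,u}
  n1 li={a,u} lo={a,u}
  n2 li={u} lo={a,u}
  n3 li=∅ lo={a}
  n4 li={a} lo={a,u}

live-out(n2) = ["a", "u"]

Answer: ["a", "u"]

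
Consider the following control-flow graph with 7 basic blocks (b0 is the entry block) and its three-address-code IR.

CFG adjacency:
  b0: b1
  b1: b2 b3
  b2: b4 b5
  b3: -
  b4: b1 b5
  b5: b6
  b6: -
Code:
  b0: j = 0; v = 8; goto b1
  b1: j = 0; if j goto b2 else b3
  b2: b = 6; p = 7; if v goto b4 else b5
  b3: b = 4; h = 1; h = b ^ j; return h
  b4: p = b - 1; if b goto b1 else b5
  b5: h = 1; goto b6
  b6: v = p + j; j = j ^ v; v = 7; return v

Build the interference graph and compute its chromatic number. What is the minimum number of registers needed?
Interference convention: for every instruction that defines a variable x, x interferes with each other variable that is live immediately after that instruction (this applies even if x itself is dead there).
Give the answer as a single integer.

Per-block:
  b0 def {j,v} use ∅
  b1 def {j} use ∅
  b2 def {b,p} use {v}
  b3 def {b,h} use {j}
  b4 def {p} use {b}
  b5 def {h} use ∅
  b6 def {j,v} use {j,p}

Backward fixpoint:
  b0 li=∅ lo={v}
  b1 li={v} lo={j,v}
  b2 li={j,v} lo={b,j,p,v}
  b3 li={j} lo=∅
  b4 li={b,j,v} lo={j,p,v}
  b5 li={j,p} lo={j,p}
  b6 li={j,p} lo=∅

Interfere edges:
  b: {h,j,p,v}
  h: {b,j,p}
  j: {b,h,p,v}
  p: {b,h,j,v}
  v: {b,j,p}

Registers:
  clique {b,h,j,p} ⇒ need ≥ 4
  assign b→c0 h→c3 j→c1 p→c2 v→c3 — no edge inside a register ⇒ χ ≤ 4
  χ = 4

Answer: 4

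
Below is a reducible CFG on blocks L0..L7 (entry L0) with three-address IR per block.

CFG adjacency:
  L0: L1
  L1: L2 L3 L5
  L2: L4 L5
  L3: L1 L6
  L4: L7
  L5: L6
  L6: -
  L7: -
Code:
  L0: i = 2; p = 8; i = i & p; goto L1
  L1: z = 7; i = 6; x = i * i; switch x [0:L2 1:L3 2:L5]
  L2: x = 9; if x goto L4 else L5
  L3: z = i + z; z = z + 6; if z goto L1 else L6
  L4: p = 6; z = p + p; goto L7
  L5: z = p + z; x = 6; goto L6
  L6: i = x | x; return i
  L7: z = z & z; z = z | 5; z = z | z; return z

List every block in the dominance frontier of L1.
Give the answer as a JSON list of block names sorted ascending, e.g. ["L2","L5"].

idom tree: L1←L0 L2←L1 L3←L1 L4←L2 L5←L1 L6←L1 L7←L4
Dom at joins:
  L1: preds {L0,L3}: {L0} ∩ {L0,L1,L3} = {L0}; idom=L0
  L5: preds {L1,L2}: {L0,L1} ∩ {L0,L1,L2} = {L0,L1}; idom=L1
  L6: preds {L3,L5}: {L0,L1,L3} ∩ {L0,L1,L5} = {L0,L1}; idom=L1

Frontier:
  L1←L0: walk · to L0
  L1←L3: walk L3→L1 to L0
  L5←L1: walk · to L1
  L5←L2: walk L2 to L1
  L6←L3: walk L3 to L1
  L6←L5: walk L5 to L1
  L0 → ∅
  L1 → {L1}
  L2 → {L5}
  L3 → {L1,L6}
  L4 → ∅
  L5 → {L6}
  L6 → ∅
  L7 → ∅

DF(L1) = ["L1"]

Answer: ["L1"]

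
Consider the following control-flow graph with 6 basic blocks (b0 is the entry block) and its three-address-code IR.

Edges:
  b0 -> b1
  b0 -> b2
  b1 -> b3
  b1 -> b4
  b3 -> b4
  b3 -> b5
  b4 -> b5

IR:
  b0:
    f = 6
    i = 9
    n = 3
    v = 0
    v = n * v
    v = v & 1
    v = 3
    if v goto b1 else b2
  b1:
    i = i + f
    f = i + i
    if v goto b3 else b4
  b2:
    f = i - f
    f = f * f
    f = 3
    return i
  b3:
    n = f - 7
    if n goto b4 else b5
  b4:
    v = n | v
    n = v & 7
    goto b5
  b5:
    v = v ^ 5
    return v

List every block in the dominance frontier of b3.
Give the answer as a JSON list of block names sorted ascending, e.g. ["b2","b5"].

idom tree: b1←b0 b2←b0 b3←b1 b4←b1 b5←b1
Dom at joins:
  b4: preds {b1,b3}: {b0,b1} ∩ {b0,b1,b3} = {b0,b1}; idom=b1
  b5: preds {b3,b4}: {b0,b1,b3} ∩ {b0,b1,b4} = {b0,b1}; idom=b1

DF walk-up:
  join b4 pred b1: · stop@b1
  join b4 pred b3: b3 stop@b1
  join b5 pred b3: b3 stop@b1
  join b5 pred b4: b4 stop@b1
  b0: DF=∅
  b1: DF=∅
  b2: DF=∅
  b3: DF={b4,b5}
  b4: DF={b5}
  b5: DF=∅

DF(b3) = ["b4", "b5"]

Answer: ["b4", "b5"]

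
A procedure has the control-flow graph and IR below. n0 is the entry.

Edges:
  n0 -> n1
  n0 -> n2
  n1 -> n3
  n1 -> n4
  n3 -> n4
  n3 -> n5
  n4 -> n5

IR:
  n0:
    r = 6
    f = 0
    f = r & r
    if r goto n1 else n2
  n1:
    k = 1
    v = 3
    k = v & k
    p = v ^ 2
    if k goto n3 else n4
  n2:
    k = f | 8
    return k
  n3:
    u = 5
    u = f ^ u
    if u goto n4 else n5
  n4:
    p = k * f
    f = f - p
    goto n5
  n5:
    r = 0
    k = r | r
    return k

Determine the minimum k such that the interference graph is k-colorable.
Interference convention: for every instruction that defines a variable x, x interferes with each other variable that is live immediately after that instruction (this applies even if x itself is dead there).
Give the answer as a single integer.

def/use:
  n0: {f,r} / ∅
  n1: {k,p,v} / ∅
  n2: {k} / {f}
  n3: {u} / {f}
  n4: {f,p} / {f,k}
  n5: {k,r} / ∅

Liveness:
  live n0: ∅→{f}
  live n1: {f}→{f,k}
  live n2: {f}→∅
  live n3: {f,k}→{f,k}
  live n4: {f,k}→∅
  live n5: ∅→∅

Conflict graph:
  f — {k,p,r,u,v}
  k — {f,p,u,v}
  p — {f,k}
  r — {f}
  u — {f,k}
  v — {f,k}

Colouring:
  {f,k,p} pairwise interfere (3-clique) ⇒ χ ≥ 3
  assign f→c0 k→c1 p→c2 r→c1 u→c2 v→c2 — no edge inside a register ⇒ χ ≤ 3
  χ = 3

Answer: 3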